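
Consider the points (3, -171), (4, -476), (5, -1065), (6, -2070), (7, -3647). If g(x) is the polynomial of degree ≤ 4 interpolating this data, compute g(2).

Evaluate each Lagrange basis at x = 2:
L_0(2) = (-2)·(-3)·(-4)·(-5)/[(-1)·(-2)·(-3)·(-4)] = 5
L_1(2) = (-1)·(-3)·(-4)·(-5)/[(1)·(-1)·(-2)·(-3)] = -10
L_2(2) = (-1)·(-2)·(-4)·(-5)/[(2)·(1)·(-1)·(-2)] = 10
L_3(2) = (-1)·(-2)·(-3)·(-5)/[(3)·(2)·(1)·(-1)] = -5
L_4(2) = (-1)·(-2)·(-3)·(-4)/[(4)·(3)·(2)·(1)] = 1
Sum: (-171)·(5) + (-476)·(-10) + (-1065)·(10) + (-2070)·(-5) + (-3647)·(1) = -42

-42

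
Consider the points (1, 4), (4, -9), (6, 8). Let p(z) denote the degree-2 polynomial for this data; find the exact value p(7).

121/5

Evaluate each Lagrange basis at z = 7:
L_0(7) = (3)·(1)/[(-3)·(-5)] = 1/5
L_1(7) = (6)·(1)/[(3)·(-2)] = -1
L_2(7) = (6)·(3)/[(5)·(2)] = 9/5
Sum: 4·(1/5) + (-9)·(-1) + 8·(9/5) = 121/5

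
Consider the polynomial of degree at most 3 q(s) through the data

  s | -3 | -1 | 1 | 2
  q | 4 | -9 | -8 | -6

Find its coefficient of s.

Build the Lagrange basis polynomials:
L_0(s) = (s + 1)(s - 1)(s - 2) / [-40] = -(1/40)s^3 + (1/20)s^2 + (1/40)s - 1/20
L_1(s) = (s + 3)(s - 1)(s - 2) / [12] = (1/12)s^3 - (7/12)s + 1/2
L_2(s) = (s + 3)(s + 1)(s - 2) / [-8] = -(1/8)s^3 - (1/4)s^2 + (5/8)s + 3/4
L_3(s) = (s + 3)(s + 1)(s - 1) / [15] = (1/15)s^3 + (1/5)s^2 - (1/15)s - 1/5
q(s) = 4·L_0 + (-9)·L_1 + (-8)·L_2 + (-6)·L_3
Only the coefficient of s is needed; take it from each L_i and combine:
4·(1/40) + (-9)·(-7/12) + (-8)·(5/8) + (-6)·(-1/15) = 3/4

3/4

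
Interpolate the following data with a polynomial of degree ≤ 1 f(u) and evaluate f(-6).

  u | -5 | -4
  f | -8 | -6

Evaluate each Lagrange basis at u = -6:
L_0(-6) = (-2)/[(-1)] = 2
L_1(-6) = (-1)/[(1)] = -1
Sum: (-8)·(2) + (-6)·(-1) = -10

-10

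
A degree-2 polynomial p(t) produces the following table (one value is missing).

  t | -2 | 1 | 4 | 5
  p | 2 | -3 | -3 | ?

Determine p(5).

-17/9

The 3 known values determine p uniquely (degree ≤ 2).
Evaluate each Lagrange basis at t = 5:
L_0(5) = (4)·(1)/[(-3)·(-6)] = 2/9
L_1(5) = (7)·(1)/[(3)·(-3)] = -7/9
L_2(5) = (7)·(4)/[(6)·(3)] = 14/9
Sum: 2·(2/9) + (-3)·(-7/9) + (-3)·(14/9) = -17/9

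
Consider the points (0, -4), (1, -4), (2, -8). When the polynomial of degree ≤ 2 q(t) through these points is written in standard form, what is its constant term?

Build the Lagrange basis polynomials:
L_0(t) = (t - 1)(t - 2) / [2] = (1/2)t^2 - (3/2)t + 1
L_1(t) = t(t - 2) / [-1] = -t^2 + 2t
L_2(t) = t(t - 1) / [2] = (1/2)t^2 - (1/2)t
q(t) = (-4)·L_0 + (-4)·L_1 + (-8)·L_2
Only the constant term is needed; take it from each L_i and combine:
(-4)·(1) + (-4)·(0) + (-8)·(0) = -4

-4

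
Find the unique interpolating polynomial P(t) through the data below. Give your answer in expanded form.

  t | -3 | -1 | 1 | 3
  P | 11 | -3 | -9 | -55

P(t) = -t^3 - 2t^2 - 2t - 4

Newton's divided differences:
P[-3,-1] = (-3 - 11) / (-1 - (-3)) = -7
P[-1,1] = (-9 - (-3)) / (1 - (-1)) = -3
P[1,3] = (-55 - (-9)) / (3 - 1) = -23
P[-3,-1,1] = (-3 - (-7)) / (1 - (-3)) = 1
P[-1,1,3] = (-23 - (-3)) / (3 - (-1)) = -5
P[-3,-1,1,3] = (-5 - 1) / (3 - (-3)) = -1
P(t) = 11 + (-7)·(t + 3) + 1·(t + 3)(t + 1) + (-1)·(t + 3)(t + 1)(t - 1)
Expanding: P(t) = -t^3 - 2t^2 - 2t - 4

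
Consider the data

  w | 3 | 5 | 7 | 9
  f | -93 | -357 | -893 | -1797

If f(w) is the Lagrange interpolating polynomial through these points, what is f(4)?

-197

Evaluate each Lagrange basis at w = 4:
L_0(4) = (-1)·(-3)·(-5)/[(-2)·(-4)·(-6)] = 5/16
L_1(4) = (1)·(-3)·(-5)/[(2)·(-2)·(-4)] = 15/16
L_2(4) = (1)·(-1)·(-5)/[(4)·(2)·(-2)] = -5/16
L_3(4) = (1)·(-1)·(-3)/[(6)·(4)·(2)] = 1/16
Sum: (-93)·(5/16) + (-357)·(15/16) + (-893)·(-5/16) + (-1797)·(1/16) = -197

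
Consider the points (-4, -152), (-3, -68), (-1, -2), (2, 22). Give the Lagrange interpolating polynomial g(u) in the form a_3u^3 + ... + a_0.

Build the Lagrange basis polynomials:
L_0(u) = (u + 3)(u + 1)(u - 2) / [-18] = -(1/18)u^3 - (1/9)u^2 + (5/18)u + 1/3
L_1(u) = (u + 4)(u + 1)(u - 2) / [10] = (1/10)u^3 + (3/10)u^2 - (3/5)u - 4/5
L_2(u) = (u + 4)(u + 3)(u - 2) / [-18] = -(1/18)u^3 - (5/18)u^2 + (1/9)u + 4/3
L_3(u) = (u + 4)(u + 3)(u + 1) / [90] = (1/90)u^3 + (4/45)u^2 + (19/90)u + 2/15
g(u) = (-152)·L_0 + (-68)·L_1 + (-2)·L_2 + 22·L_3
  (-152)·L_0(u) = (76/9)u^3 + (152/9)u^2 - (380/9)u - 152/3
  (-68)·L_1(u) = -(34/5)u^3 - (102/5)u^2 + (204/5)u + 272/5
  (-2)·L_2(u) = (1/9)u^3 + (5/9)u^2 - (2/9)u - 8/3
  22·L_3(u) = (11/45)u^3 + (88/45)u^2 + (209/45)u + 44/15
Adding term by term: 2u^3 - u^2 + 3u + 4

g(u) = 2u^3 - u^2 + 3u + 4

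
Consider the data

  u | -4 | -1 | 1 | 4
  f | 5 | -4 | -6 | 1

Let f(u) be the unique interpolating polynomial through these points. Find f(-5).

L_0(-5) = (-4)·(-6)·(-9)/[(-3)·(-5)·(-8)] = 9/5
L_1(-5) = (-1)·(-6)·(-9)/[(3)·(-2)·(-5)] = -9/5
L_2(-5) = (-1)·(-4)·(-9)/[(5)·(2)·(-3)] = 6/5
L_3(-5) = (-1)·(-4)·(-6)/[(8)·(5)·(3)] = -1/5
Sum: 5·(9/5) + (-4)·(-9/5) + (-6)·(6/5) + 1·(-1/5) = 44/5

44/5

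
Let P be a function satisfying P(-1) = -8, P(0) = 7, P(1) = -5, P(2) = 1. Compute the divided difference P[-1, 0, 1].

P[-1,0] = (7 - (-8)) / (0 - (-1)) = 15
P[0,1] = (-5 - 7) / (1 - 0) = -12
P[-1,0,1] = (-12 - 15) / (1 - (-1)) = -27/2

-27/2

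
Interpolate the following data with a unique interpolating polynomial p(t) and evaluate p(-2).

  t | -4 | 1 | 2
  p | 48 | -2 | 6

10

Evaluate each Lagrange basis at t = -2:
L_0(-2) = (-3)·(-4)/[(-5)·(-6)] = 2/5
L_1(-2) = (2)·(-4)/[(5)·(-1)] = 8/5
L_2(-2) = (2)·(-3)/[(6)·(1)] = -1
Sum: 48·(2/5) + (-2)·(8/5) + 6·(-1) = 10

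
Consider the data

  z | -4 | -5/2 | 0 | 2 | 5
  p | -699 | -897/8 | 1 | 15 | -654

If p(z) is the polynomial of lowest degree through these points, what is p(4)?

-195

Evaluate each Lagrange basis at z = 4:
L_0(4) = (13/2)·(4)·(2)·(-1)/[(-3/2)·(-4)·(-6)·(-9)] = -13/81
L_1(4) = (8)·(4)·(2)·(-1)/[(3/2)·(-5/2)·(-9/2)·(-15/2)] = 1024/2025
L_2(4) = (8)·(13/2)·(2)·(-1)/[(4)·(5/2)·(-2)·(-5)] = -26/25
L_3(4) = (8)·(13/2)·(4)·(-1)/[(6)·(9/2)·(2)·(-3)] = 104/81
L_4(4) = (8)·(13/2)·(4)·(2)/[(9)·(15/2)·(5)·(3)] = 832/2025
Sum: (-699)·(-13/81) + (-897/8)·(1024/2025) + 1·(-26/25) + 15·(104/81) + (-654)·(832/2025) = -195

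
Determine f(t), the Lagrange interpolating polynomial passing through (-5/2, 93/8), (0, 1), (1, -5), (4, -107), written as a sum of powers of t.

f(t) = -t^3 - 2t^2 - 3t + 1

L_0(t) = t(t - 1)(t - 4) / [-455/8] = -(8/455)t^3 + (8/91)t^2 - (32/455)t
L_1(t) = (t + 5/2)(t - 1)(t - 4) / [10] = (1/10)t^3 - (1/4)t^2 - (17/20)t + 1
L_2(t) = (t + 5/2)t(t - 4) / [-21/2] = -(2/21)t^3 + (1/7)t^2 + (20/21)t
L_3(t) = (t + 5/2)t(t - 1) / [78] = (1/78)t^3 + (1/52)t^2 - (5/156)t
f(t) = (93/8)·L_0 + 1·L_1 + (-5)·L_2 + (-107)·L_3
  (93/8)·L_0(t) = -(93/455)t^3 + (93/91)t^2 - (372/455)t
  1·L_1(t) = (1/10)t^3 - (1/4)t^2 - (17/20)t + 1
  (-5)·L_2(t) = (10/21)t^3 - (5/7)t^2 - (100/21)t
  (-107)·L_3(t) = -(107/78)t^3 - (107/52)t^2 + (535/156)t
Adding term by term: -t^3 - 2t^2 - 3t + 1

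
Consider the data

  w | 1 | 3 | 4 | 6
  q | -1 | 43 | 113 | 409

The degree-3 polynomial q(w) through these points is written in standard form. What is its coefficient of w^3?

2

The leading coefficient equals the top divided difference q[1,3,4,6].
q[1,3] = (43 - (-1)) / (3 - 1) = 22
q[3,4] = (113 - 43) / (4 - 3) = 70
q[4,6] = (409 - 113) / (6 - 4) = 148
q[1,3,4] = (70 - 22) / (4 - 1) = 16
q[3,4,6] = (148 - 70) / (6 - 3) = 26
q[1,3,4,6] = (26 - 16) / (6 - 1) = 2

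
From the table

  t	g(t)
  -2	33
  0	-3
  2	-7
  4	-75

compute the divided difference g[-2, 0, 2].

4

g[-2,0] = (-3 - 33) / (0 - (-2)) = -18
g[0,2] = (-7 - (-3)) / (2 - 0) = -2
g[-2,0,2] = (-2 - (-18)) / (2 - (-2)) = 4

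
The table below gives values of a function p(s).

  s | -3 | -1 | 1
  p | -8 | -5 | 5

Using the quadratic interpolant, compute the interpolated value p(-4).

-55/8

Using Newton's divided-difference form:
p[-3,-1] = (-5 - (-8)) / (-1 - (-3)) = 3/2
p[-1,1] = (5 - (-5)) / (1 - (-1)) = 5
p[-3,-1,1] = (5 - 3/2) / (1 - (-3)) = 7/8
p(-4) = -8 + (3/2)·(-1) + (7/8)·(-1)·(-3) = -55/8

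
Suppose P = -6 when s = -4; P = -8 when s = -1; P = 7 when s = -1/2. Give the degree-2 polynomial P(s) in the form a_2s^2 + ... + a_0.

P(s) = (184/21)s^2 + (302/7)s + 554/21

L_0(s) = (s + 1)(s + 1/2) / [21/2] = (2/21)s^2 + (1/7)s + 1/21
L_1(s) = (s + 4)(s + 1/2) / [-3/2] = -(2/3)s^2 - 3s - 4/3
L_2(s) = (s + 4)(s + 1) / [7/4] = (4/7)s^2 + (20/7)s + 16/7
P(s) = (-6)·L_0 + (-8)·L_1 + 7·L_2
  (-6)·L_0(s) = -(4/7)s^2 - (6/7)s - 2/7
  (-8)·L_1(s) = (16/3)s^2 + 24s + 32/3
  7·L_2(s) = 4s^2 + 20s + 16
Adding term by term: (184/21)s^2 + (302/7)s + 554/21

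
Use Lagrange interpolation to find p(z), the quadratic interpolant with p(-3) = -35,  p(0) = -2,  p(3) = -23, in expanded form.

Build the Lagrange basis polynomials:
L_0(z) = z(z - 3) / [18] = (1/18)z^2 - (1/6)z
L_1(z) = (z + 3)(z - 3) / [-9] = -(1/9)z^2 + 1
L_2(z) = (z + 3)z / [18] = (1/18)z^2 + (1/6)z
p(z) = (-35)·L_0 + (-2)·L_1 + (-23)·L_2
  (-35)·L_0(z) = -(35/18)z^2 + (35/6)z
  (-2)·L_1(z) = (2/9)z^2 - 2
  (-23)·L_2(z) = -(23/18)z^2 - (23/6)z
Adding term by term: -3z^2 + 2z - 2

p(z) = -3z^2 + 2z - 2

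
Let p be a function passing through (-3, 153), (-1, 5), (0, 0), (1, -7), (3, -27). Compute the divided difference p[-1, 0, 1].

p[-1,0] = (0 - 5) / (0 - (-1)) = -5
p[0,1] = (-7 - 0) / (1 - 0) = -7
p[-1,0,1] = (-7 - (-5)) / (1 - (-1)) = -1

-1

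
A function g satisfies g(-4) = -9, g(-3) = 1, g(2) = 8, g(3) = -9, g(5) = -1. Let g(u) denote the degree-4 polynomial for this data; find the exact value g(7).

Evaluate each Lagrange basis at u = 7:
L_0(7) = (10)·(5)·(4)·(2)/[(-1)·(-6)·(-7)·(-9)] = 200/189
L_1(7) = (11)·(5)·(4)·(2)/[(1)·(-5)·(-6)·(-8)] = -11/6
L_2(7) = (11)·(10)·(4)·(2)/[(6)·(5)·(-1)·(-3)] = 88/9
L_3(7) = (11)·(10)·(5)·(2)/[(7)·(6)·(1)·(-2)] = -275/21
L_4(7) = (11)·(10)·(5)·(4)/[(9)·(8)·(3)·(2)] = 275/54
Sum: (-9)·(200/189) + 1·(-11/6) + 8·(88/9) + (-9)·(-275/21) + (-1)·(275/54) = 4850/27

4850/27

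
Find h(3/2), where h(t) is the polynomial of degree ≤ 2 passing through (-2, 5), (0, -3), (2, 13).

27/4

Evaluate each Lagrange basis at t = 3/2:
L_0(3/2) = (3/2)·(-1/2)/[(-2)·(-4)] = -3/32
L_1(3/2) = (7/2)·(-1/2)/[(2)·(-2)] = 7/16
L_2(3/2) = (7/2)·(3/2)/[(4)·(2)] = 21/32
Sum: 5·(-3/32) + (-3)·(7/16) + 13·(21/32) = 27/4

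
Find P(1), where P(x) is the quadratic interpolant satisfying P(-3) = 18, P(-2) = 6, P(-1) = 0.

L_0(1) = (3)·(2)/[(-1)·(-2)] = 3
L_1(1) = (4)·(2)/[(1)·(-1)] = -8
L_2(1) = (4)·(3)/[(2)·(1)] = 6
Sum: 18·(3) + 6·(-8) + 0 = 6

6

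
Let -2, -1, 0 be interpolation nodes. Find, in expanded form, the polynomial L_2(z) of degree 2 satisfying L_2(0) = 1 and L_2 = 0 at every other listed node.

L_2(z) = (z + 2)(z + 1) / [(2)·(1)]
       = (z^2 + 3z + 2) / (2)

L_2(z) = (1/2)z^2 + (3/2)z + 1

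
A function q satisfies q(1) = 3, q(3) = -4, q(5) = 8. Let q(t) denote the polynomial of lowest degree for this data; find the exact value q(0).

109/8

Using Newton's divided-difference form:
q[1,3] = (-4 - 3) / (3 - 1) = -7/2
q[3,5] = (8 - (-4)) / (5 - 3) = 6
q[1,3,5] = (6 - (-7/2)) / (5 - 1) = 19/8
q(0) = 3 + (-7/2)·(-1) + (19/8)·(-1)·(-3) = 109/8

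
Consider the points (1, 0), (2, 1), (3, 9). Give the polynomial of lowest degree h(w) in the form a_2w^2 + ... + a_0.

h(w) = (7/2)w^2 - (19/2)w + 6

Build the Lagrange basis polynomials:
L_0(w) = (w - 2)(w - 3) / [2] = (1/2)w^2 - (5/2)w + 3
L_1(w) = (w - 1)(w - 3) / [-1] = -w^2 + 4w - 3
L_2(w) = (w - 1)(w - 2) / [2] = (1/2)w^2 - (3/2)w + 1
h(w) = 0·L_0 + 1·L_1 + 9·L_2
  0·L_0(w) = 0
  1·L_1(w) = -w^2 + 4w - 3
  9·L_2(w) = (9/2)w^2 - (27/2)w + 9
Adding term by term: (7/2)w^2 - (19/2)w + 6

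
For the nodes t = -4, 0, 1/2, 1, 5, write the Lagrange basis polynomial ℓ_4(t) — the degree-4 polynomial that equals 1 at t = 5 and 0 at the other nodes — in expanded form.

ℓ_4(t) = (1/810)t^4 + (1/324)t^3 - (11/1620)t^2 + (1/405)t

ℓ_4(t) = (t + 4)t(t - 1/2)(t - 1) / [(9)·(5)·(9/2)·(4)]
       = (t^4 + (5/2)t^3 - (11/2)t^2 + 2t) / (810)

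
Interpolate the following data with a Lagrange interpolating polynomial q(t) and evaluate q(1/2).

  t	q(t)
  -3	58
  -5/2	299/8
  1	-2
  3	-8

Evaluate each Lagrange basis at t = 1/2:
L_0(1/2) = (3)·(-1/2)·(-5/2)/[(-1/2)·(-4)·(-6)] = -5/16
L_1(1/2) = (7/2)·(-1/2)·(-5/2)/[(1/2)·(-7/2)·(-11/2)] = 5/11
L_2(1/2) = (7/2)·(3)·(-5/2)/[(4)·(7/2)·(-2)] = 15/16
L_3(1/2) = (7/2)·(3)·(-1/2)/[(6)·(11/2)·(2)] = -7/88
Sum: 58·(-5/16) + 299/8·(5/11) + (-2)·(15/16) + (-8)·(-7/88) = -19/8

-19/8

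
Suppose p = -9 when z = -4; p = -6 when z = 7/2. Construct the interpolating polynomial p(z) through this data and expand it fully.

p(z) = (2/5)z - 37/5

Build the Lagrange basis polynomials:
L_0(z) = (z - 7/2) / [-15/2] = -(2/15)z + 7/15
L_1(z) = (z + 4) / [15/2] = (2/15)z + 8/15
p(z) = (-9)·L_0 + (-6)·L_1
  (-9)·L_0(z) = (6/5)z - 21/5
  (-6)·L_1(z) = -(4/5)z - 16/5
Adding term by term: (2/5)z - 37/5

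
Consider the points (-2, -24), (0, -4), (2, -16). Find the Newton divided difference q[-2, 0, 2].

-4

q[-2,0] = (-4 - (-24)) / (0 - (-2)) = 10
q[0,2] = (-16 - (-4)) / (2 - 0) = -6
q[-2,0,2] = (-6 - 10) / (2 - (-2)) = -4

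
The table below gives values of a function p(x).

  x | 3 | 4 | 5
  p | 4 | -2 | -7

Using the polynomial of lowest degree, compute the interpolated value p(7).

-14

L_0(7) = (3)·(2)/[(-1)·(-2)] = 3
L_1(7) = (4)·(2)/[(1)·(-1)] = -8
L_2(7) = (4)·(3)/[(2)·(1)] = 6
Sum: 4·(3) + (-2)·(-8) + (-7)·(6) = -14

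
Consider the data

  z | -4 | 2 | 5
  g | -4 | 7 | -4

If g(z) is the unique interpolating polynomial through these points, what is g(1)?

Evaluate each Lagrange basis at z = 1:
L_0(1) = (-1)·(-4)/[(-6)·(-9)] = 2/27
L_1(1) = (5)·(-4)/[(6)·(-3)] = 10/9
L_2(1) = (5)·(-1)/[(9)·(3)] = -5/27
Sum: (-4)·(2/27) + 7·(10/9) + (-4)·(-5/27) = 74/9

74/9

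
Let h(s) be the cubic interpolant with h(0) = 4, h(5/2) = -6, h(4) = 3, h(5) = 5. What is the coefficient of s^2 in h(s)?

L_0(s) = (s - 5/2)(s - 4)(s - 5) / [-50] = -(1/50)s^3 + (23/100)s^2 - (17/20)s + 1
L_1(s) = s(s - 4)(s - 5) / [75/8] = (8/75)s^3 - (24/25)s^2 + (32/15)s
L_2(s) = s(s - 5/2)(s - 5) / [-6] = -(1/6)s^3 + (5/4)s^2 - (25/12)s
L_3(s) = s(s - 5/2)(s - 4) / [25/2] = (2/25)s^3 - (13/25)s^2 + (4/5)s
h(s) = 4·L_0 + (-6)·L_1 + 3·L_2 + 5·L_3
Only the coefficient of s^2 is needed; take it from each L_i and combine:
4·(23/100) + (-6)·(-24/25) + 3·(5/4) + 5·(-13/25) = 783/100

783/100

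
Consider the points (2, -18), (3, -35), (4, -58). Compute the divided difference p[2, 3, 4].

p[2,3] = (-35 - (-18)) / (3 - 2) = -17
p[3,4] = (-58 - (-35)) / (4 - 3) = -23
p[2,3,4] = (-23 - (-17)) / (4 - 2) = -3

-3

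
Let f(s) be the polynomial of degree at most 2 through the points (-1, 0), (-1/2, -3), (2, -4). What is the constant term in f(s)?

-76/15

Build the Lagrange basis polynomials:
L_0(s) = (s + 1/2)(s - 2) / [3/2] = (2/3)s^2 - s - 2/3
L_1(s) = (s + 1)(s - 2) / [-5/4] = -(4/5)s^2 + (4/5)s + 8/5
L_2(s) = (s + 1)(s + 1/2) / [15/2] = (2/15)s^2 + (1/5)s + 1/15
f(s) = 0·L_0 + (-3)·L_1 + (-4)·L_2
Only the constant term is needed; take it from each L_i and combine:
0·(-2/3) + (-3)·(8/5) + (-4)·(1/15) = -76/15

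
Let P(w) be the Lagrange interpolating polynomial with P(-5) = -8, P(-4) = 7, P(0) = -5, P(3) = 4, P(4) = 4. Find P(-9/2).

6227/3584

Evaluate each Lagrange basis at w = -9/2:
L_0(-9/2) = (-1/2)·(-9/2)·(-15/2)·(-17/2)/[(-1)·(-5)·(-8)·(-9)] = 51/128
L_1(-9/2) = (1/2)·(-9/2)·(-15/2)·(-17/2)/[(1)·(-4)·(-7)·(-8)] = 2295/3584
L_2(-9/2) = (1/2)·(-1/2)·(-15/2)·(-17/2)/[(5)·(4)·(-3)·(-4)] = -17/256
L_3(-9/2) = (1/2)·(-1/2)·(-9/2)·(-17/2)/[(8)·(7)·(3)·(-1)] = 51/896
L_4(-9/2) = (1/2)·(-1/2)·(-9/2)·(-15/2)/[(9)·(8)·(4)·(1)] = -15/512
Sum: (-8)·(51/128) + 7·(2295/3584) + (-5)·(-17/256) + 4·(51/896) + 4·(-15/512) = 6227/3584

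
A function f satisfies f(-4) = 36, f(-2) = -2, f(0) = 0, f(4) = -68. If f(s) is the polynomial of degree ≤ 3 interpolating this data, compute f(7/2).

-357/8

Using Newton's divided-difference form:
f[-4,-2] = (-2 - 36) / (-2 - (-4)) = -19
f[-2,0] = (0 - (-2)) / (0 - (-2)) = 1
f[0,4] = (-68 - 0) / (4 - 0) = -17
f[-4,-2,0] = (1 - (-19)) / (0 - (-4)) = 5
f[-2,0,4] = (-17 - 1) / (4 - (-2)) = -3
f[-4,-2,0,4] = (-3 - 5) / (4 - (-4)) = -1
f(7/2) = 36 + (-19)·(15/2) + 5·(15/2)·(11/2) + (-1)·(15/2)·(11/2)·(7/2) = -357/8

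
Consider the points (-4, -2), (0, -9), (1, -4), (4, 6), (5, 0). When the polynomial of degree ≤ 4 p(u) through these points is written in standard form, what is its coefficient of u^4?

-13/720

Build the Lagrange basis polynomials:
L_0(u) = u(u - 1)(u - 4)(u - 5) / [1440] = (1/1440)u^4 - (1/144)u^3 + (29/1440)u^2 - (1/72)u
L_1(u) = (u + 4)(u - 1)(u - 4)(u - 5) / [-80] = -(1/80)u^4 + (3/40)u^3 + (11/80)u^2 - (6/5)u + 1
L_2(u) = (u + 4)u(u - 4)(u - 5) / [60] = (1/60)u^4 - (1/12)u^3 - (4/15)u^2 + (4/3)u
L_3(u) = (u + 4)u(u - 1)(u - 5) / [-96] = -(1/96)u^4 + (1/48)u^3 + (19/96)u^2 - (5/24)u
L_4(u) = (u + 4)u(u - 1)(u - 4) / [180] = (1/180)u^4 - (1/180)u^3 - (4/45)u^2 + (4/45)u
p(u) = (-2)·L_0 + (-9)·L_1 + (-4)·L_2 + 6·L_3 + 0·L_4
Only the coefficient of u^4 is needed; take it from each L_i and combine:
(-2)·(1/1440) + (-9)·(-1/80) + (-4)·(1/60) + 6·(-1/96) + 0·(1/180) = -13/720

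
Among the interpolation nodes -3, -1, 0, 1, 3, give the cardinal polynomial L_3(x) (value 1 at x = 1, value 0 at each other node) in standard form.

L_3(x) = -(1/16)x^4 - (1/16)x^3 + (9/16)x^2 + (9/16)x

L_3(x) = (x + 3)(x + 1)x(x - 3) / [(4)·(2)·(1)·(-2)]
       = (x^4 + x^3 - 9x^2 - 9x) / (-16)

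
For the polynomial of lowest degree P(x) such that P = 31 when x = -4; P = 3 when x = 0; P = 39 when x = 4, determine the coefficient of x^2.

The leading coefficient equals the top divided difference P[-4,0,4].
P[-4,0] = (3 - 31) / (0 - (-4)) = -7
P[0,4] = (39 - 3) / (4 - 0) = 9
P[-4,0,4] = (9 - (-7)) / (4 - (-4)) = 2

2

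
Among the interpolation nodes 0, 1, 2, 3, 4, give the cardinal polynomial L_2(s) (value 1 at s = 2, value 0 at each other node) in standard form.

L_2(s) = s(s - 1)(s - 3)(s - 4) / [(2)·(1)·(-1)·(-2)]
       = (s^4 - 8s^3 + 19s^2 - 12s) / (4)

L_2(s) = (1/4)s^4 - 2s^3 + (19/4)s^2 - 3s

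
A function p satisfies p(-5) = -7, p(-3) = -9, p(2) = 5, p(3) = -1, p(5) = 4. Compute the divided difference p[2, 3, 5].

17/6

p[2,3] = (-1 - 5) / (3 - 2) = -6
p[3,5] = (4 - (-1)) / (5 - 3) = 5/2
p[2,3,5] = (5/2 - (-6)) / (5 - 2) = 17/6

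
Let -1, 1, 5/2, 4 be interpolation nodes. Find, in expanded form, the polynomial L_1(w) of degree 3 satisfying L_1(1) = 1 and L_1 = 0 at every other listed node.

L_1(w) = (1/9)w^3 - (11/18)w^2 + (7/18)w + 10/9

L_1(w) = (w + 1)(w - 5/2)(w - 4) / [(2)·(-3/2)·(-3)]
       = (w^3 - (11/2)w^2 + (7/2)w + 10) / (9)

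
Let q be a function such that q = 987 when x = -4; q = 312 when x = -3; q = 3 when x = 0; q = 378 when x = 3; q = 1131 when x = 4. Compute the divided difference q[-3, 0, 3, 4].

17

q[-3,0] = (3 - 312) / (0 - (-3)) = -103
q[0,3] = (378 - 3) / (3 - 0) = 125
q[3,4] = (1131 - 378) / (4 - 3) = 753
q[-3,0,3] = (125 - (-103)) / (3 - (-3)) = 38
q[0,3,4] = (753 - 125) / (4 - 0) = 157
q[-3,0,3,4] = (157 - 38) / (4 - (-3)) = 17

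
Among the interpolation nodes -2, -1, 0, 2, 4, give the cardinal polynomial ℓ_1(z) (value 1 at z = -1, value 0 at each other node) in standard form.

ℓ_1(z) = (z + 2)z(z - 2)(z - 4) / [(1)·(-1)·(-3)·(-5)]
       = (z^4 - 4z^3 - 4z^2 + 16z) / (-15)

ℓ_1(z) = -(1/15)z^4 + (4/15)z^3 + (4/15)z^2 - (16/15)z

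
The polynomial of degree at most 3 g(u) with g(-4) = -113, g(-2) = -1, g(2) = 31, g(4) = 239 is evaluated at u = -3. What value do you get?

L_0(-3) = (-1)·(-5)·(-7)/[(-2)·(-6)·(-8)] = 35/96
L_1(-3) = (1)·(-5)·(-7)/[(2)·(-4)·(-6)] = 35/48
L_2(-3) = (1)·(-1)·(-7)/[(6)·(4)·(-2)] = -7/48
L_3(-3) = (1)·(-1)·(-5)/[(8)·(6)·(2)] = 5/96
Sum: (-113)·(35/96) + (-1)·(35/48) + 31·(-7/48) + 239·(5/96) = -34

-34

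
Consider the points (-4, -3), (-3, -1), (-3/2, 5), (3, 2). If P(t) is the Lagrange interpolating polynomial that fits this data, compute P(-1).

748/105

Evaluate each Lagrange basis at t = -1:
L_0(-1) = (2)·(1/2)·(-4)/[(-1)·(-5/2)·(-7)] = 8/35
L_1(-1) = (3)·(1/2)·(-4)/[(1)·(-3/2)·(-6)] = -2/3
L_2(-1) = (3)·(2)·(-4)/[(5/2)·(3/2)·(-9/2)] = 64/45
L_3(-1) = (3)·(2)·(1/2)/[(7)·(6)·(9/2)] = 1/63
Sum: (-3)·(8/35) + (-1)·(-2/3) + 5·(64/45) + 2·(1/63) = 748/105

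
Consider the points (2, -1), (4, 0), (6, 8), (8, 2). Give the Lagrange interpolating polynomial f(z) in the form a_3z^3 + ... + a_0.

f(z) = -(7/16)z^3 + (49/8)z^2 - 24z + 26

Build the Lagrange basis polynomials:
L_0(z) = (z - 4)(z - 6)(z - 8) / [-48] = -(1/48)z^3 + (3/8)z^2 - (13/6)z + 4
L_1(z) = (z - 2)(z - 6)(z - 8) / [16] = (1/16)z^3 - z^2 + (19/4)z - 6
L_2(z) = (z - 2)(z - 4)(z - 8) / [-16] = -(1/16)z^3 + (7/8)z^2 - (7/2)z + 4
L_3(z) = (z - 2)(z - 4)(z - 6) / [48] = (1/48)z^3 - (1/4)z^2 + (11/12)z - 1
f(z) = (-1)·L_0 + 0·L_1 + 8·L_2 + 2·L_3
  (-1)·L_0(z) = (1/48)z^3 - (3/8)z^2 + (13/6)z - 4
  0·L_1(z) = 0
  8·L_2(z) = -(1/2)z^3 + 7z^2 - 28z + 32
  2·L_3(z) = (1/24)z^3 - (1/2)z^2 + (11/6)z - 2
Adding term by term: -(7/16)z^3 + (49/8)z^2 - 24z + 26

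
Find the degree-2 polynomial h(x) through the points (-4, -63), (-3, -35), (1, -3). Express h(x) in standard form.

h(x) = -4x^2 + 1

Build the Lagrange basis polynomials:
L_0(x) = (x + 3)(x - 1) / [5] = (1/5)x^2 + (2/5)x - 3/5
L_1(x) = (x + 4)(x - 1) / [-4] = -(1/4)x^2 - (3/4)x + 1
L_2(x) = (x + 4)(x + 3) / [20] = (1/20)x^2 + (7/20)x + 3/5
h(x) = (-63)·L_0 + (-35)·L_1 + (-3)·L_2
  (-63)·L_0(x) = -(63/5)x^2 - (126/5)x + 189/5
  (-35)·L_1(x) = (35/4)x^2 + (105/4)x - 35
  (-3)·L_2(x) = -(3/20)x^2 - (21/20)x - 9/5
Adding term by term: -4x^2 + 1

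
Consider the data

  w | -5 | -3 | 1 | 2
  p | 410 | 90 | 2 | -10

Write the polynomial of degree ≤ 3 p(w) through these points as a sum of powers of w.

p(w) = -3w^3 + 2w^2 + 3w

Newton's divided differences:
p[-5,-3] = (90 - 410) / (-3 - (-5)) = -160
p[-3,1] = (2 - 90) / (1 - (-3)) = -22
p[1,2] = (-10 - 2) / (2 - 1) = -12
p[-5,-3,1] = (-22 - (-160)) / (1 - (-5)) = 23
p[-3,1,2] = (-12 - (-22)) / (2 - (-3)) = 2
p[-5,-3,1,2] = (2 - 23) / (2 - (-5)) = -3
p(w) = 410 + (-160)·(w + 5) + 23·(w + 5)(w + 3) + (-3)·(w + 5)(w + 3)(w - 1)
Expanding: p(w) = -3w^3 + 2w^2 + 3w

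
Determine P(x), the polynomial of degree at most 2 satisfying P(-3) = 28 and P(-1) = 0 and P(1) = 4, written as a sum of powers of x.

P(x) = 4x^2 + 2x - 2

L_0(x) = (x + 1)(x - 1) / [8] = (1/8)x^2 - 1/8
L_1(x) = (x + 3)(x - 1) / [-4] = -(1/4)x^2 - (1/2)x + 3/4
L_2(x) = (x + 3)(x + 1) / [8] = (1/8)x^2 + (1/2)x + 3/8
P(x) = 28·L_0 + 0·L_1 + 4·L_2
  28·L_0(x) = (7/2)x^2 - 7/2
  0·L_1(x) = 0
  4·L_2(x) = (1/2)x^2 + 2x + 3/2
Adding term by term: 4x^2 + 2x - 2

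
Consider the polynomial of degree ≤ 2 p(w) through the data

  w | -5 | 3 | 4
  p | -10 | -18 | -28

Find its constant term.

L_0(w) = (w - 3)(w - 4) / [72] = (1/72)w^2 - (7/72)w + 1/6
L_1(w) = (w + 5)(w - 4) / [-8] = -(1/8)w^2 - (1/8)w + 5/2
L_2(w) = (w + 5)(w - 3) / [9] = (1/9)w^2 + (2/9)w - 5/3
p(w) = (-10)·L_0 + (-18)·L_1 + (-28)·L_2
Only the constant term is needed; take it from each L_i and combine:
(-10)·(1/6) + (-18)·(5/2) + (-28)·(-5/3) = 0

0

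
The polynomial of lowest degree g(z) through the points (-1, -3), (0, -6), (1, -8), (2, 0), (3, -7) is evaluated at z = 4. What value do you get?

-88

L_0(4) = (4)·(3)·(2)·(1)/[(-1)·(-2)·(-3)·(-4)] = 1
L_1(4) = (5)·(3)·(2)·(1)/[(1)·(-1)·(-2)·(-3)] = -5
L_2(4) = (5)·(4)·(2)·(1)/[(2)·(1)·(-1)·(-2)] = 10
L_3(4) = (5)·(4)·(3)·(1)/[(3)·(2)·(1)·(-1)] = -10
L_4(4) = (5)·(4)·(3)·(2)/[(4)·(3)·(2)·(1)] = 5
Sum: (-3)·(1) + (-6)·(-5) + (-8)·(10) + 0 + (-7)·(5) = -88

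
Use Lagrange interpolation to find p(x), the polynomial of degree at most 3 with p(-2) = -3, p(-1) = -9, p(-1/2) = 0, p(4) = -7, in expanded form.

p(x) = -(448/135)x^3 + (592/135)x^2 + (4102/135)x + 1847/135

Build the Lagrange basis polynomials:
L_0(x) = (x + 1)(x + 1/2)(x - 4) / [-9] = -(1/9)x^3 + (5/18)x^2 + (11/18)x + 2/9
L_1(x) = (x + 2)(x + 1/2)(x - 4) / [5/2] = (2/5)x^3 - (3/5)x^2 - (18/5)x - 8/5
L_2(x) = (x + 2)(x + 1)(x - 4) / [-27/8] = -(8/27)x^3 + (8/27)x^2 + (80/27)x + 64/27
L_3(x) = (x + 2)(x + 1)(x + 1/2) / [135] = (1/135)x^3 + (7/270)x^2 + (7/270)x + 1/135
p(x) = (-3)·L_0 + (-9)·L_1 + 0·L_2 + (-7)·L_3
  (-3)·L_0(x) = (1/3)x^3 - (5/6)x^2 - (11/6)x - 2/3
  (-9)·L_1(x) = -(18/5)x^3 + (27/5)x^2 + (162/5)x + 72/5
  0·L_2(x) = 0
  (-7)·L_3(x) = -(7/135)x^3 - (49/270)x^2 - (49/270)x - 7/135
Adding term by term: -(448/135)x^3 + (592/135)x^2 + (4102/135)x + 1847/135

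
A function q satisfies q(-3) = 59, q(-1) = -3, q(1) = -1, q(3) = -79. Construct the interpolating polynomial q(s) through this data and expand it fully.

q(s) = -3s^3 - s^2 + 4s - 1

Newton's divided differences:
q[-3,-1] = (-3 - 59) / (-1 - (-3)) = -31
q[-1,1] = (-1 - (-3)) / (1 - (-1)) = 1
q[1,3] = (-79 - (-1)) / (3 - 1) = -39
q[-3,-1,1] = (1 - (-31)) / (1 - (-3)) = 8
q[-1,1,3] = (-39 - 1) / (3 - (-1)) = -10
q[-3,-1,1,3] = (-10 - 8) / (3 - (-3)) = -3
q(s) = 59 + (-31)·(s + 3) + 8·(s + 3)(s + 1) + (-3)·(s + 3)(s + 1)(s - 1)
Expanding: q(s) = -3s^3 - s^2 + 4s - 1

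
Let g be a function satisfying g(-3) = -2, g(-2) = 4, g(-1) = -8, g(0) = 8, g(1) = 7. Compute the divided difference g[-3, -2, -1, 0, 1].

g[-3,-2] = (4 - (-2)) / (-2 - (-3)) = 6
g[-2,-1] = (-8 - 4) / (-1 - (-2)) = -12
g[-1,0] = (8 - (-8)) / (0 - (-1)) = 16
g[0,1] = (7 - 8) / (1 - 0) = -1
g[-3,-2,-1] = (-12 - 6) / (-1 - (-3)) = -9
g[-2,-1,0] = (16 - (-12)) / (0 - (-2)) = 14
g[-1,0,1] = (-1 - 16) / (1 - (-1)) = -17/2
g[-3,-2,-1,0] = (14 - (-9)) / (0 - (-3)) = 23/3
g[-2,-1,0,1] = (-17/2 - 14) / (1 - (-2)) = -15/2
g[-3,-2,-1,0,1] = (-15/2 - 23/3) / (1 - (-3)) = -91/24

-91/24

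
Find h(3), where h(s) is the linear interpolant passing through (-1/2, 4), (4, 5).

L_0(3) = (-1)/[(-9/2)] = 2/9
L_1(3) = (7/2)/[(9/2)] = 7/9
Sum: 4·(2/9) + 5·(7/9) = 43/9

43/9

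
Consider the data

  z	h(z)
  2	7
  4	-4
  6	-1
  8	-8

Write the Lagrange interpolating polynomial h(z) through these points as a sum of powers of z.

h(z) = -(1/2)z^3 + (31/4)z^2 - 38z + 56

L_0(z) = (z - 4)(z - 6)(z - 8) / [-48] = -(1/48)z^3 + (3/8)z^2 - (13/6)z + 4
L_1(z) = (z - 2)(z - 6)(z - 8) / [16] = (1/16)z^3 - z^2 + (19/4)z - 6
L_2(z) = (z - 2)(z - 4)(z - 8) / [-16] = -(1/16)z^3 + (7/8)z^2 - (7/2)z + 4
L_3(z) = (z - 2)(z - 4)(z - 6) / [48] = (1/48)z^3 - (1/4)z^2 + (11/12)z - 1
h(z) = 7·L_0 + (-4)·L_1 + (-1)·L_2 + (-8)·L_3
  7·L_0(z) = -(7/48)z^3 + (21/8)z^2 - (91/6)z + 28
  (-4)·L_1(z) = -(1/4)z^3 + 4z^2 - 19z + 24
  (-1)·L_2(z) = (1/16)z^3 - (7/8)z^2 + (7/2)z - 4
  (-8)·L_3(z) = -(1/6)z^3 + 2z^2 - (22/3)z + 8
Adding term by term: -(1/2)z^3 + (31/4)z^2 - 38z + 56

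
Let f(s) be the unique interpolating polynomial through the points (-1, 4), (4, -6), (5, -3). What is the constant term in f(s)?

-4/3

Build the Lagrange basis polynomials:
L_0(s) = (s - 4)(s - 5) / [30] = (1/30)s^2 - (3/10)s + 2/3
L_1(s) = (s + 1)(s - 5) / [-5] = -(1/5)s^2 + (4/5)s + 1
L_2(s) = (s + 1)(s - 4) / [6] = (1/6)s^2 - (1/2)s - 2/3
f(s) = 4·L_0 + (-6)·L_1 + (-3)·L_2
Only the constant term is needed; take it from each L_i and combine:
4·(2/3) + (-6)·(1) + (-3)·(-2/3) = -4/3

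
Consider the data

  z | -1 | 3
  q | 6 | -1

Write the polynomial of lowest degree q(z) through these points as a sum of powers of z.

Build the Lagrange basis polynomials:
L_0(z) = (z - 3) / [-4] = -(1/4)z + 3/4
L_1(z) = (z + 1) / [4] = (1/4)z + 1/4
q(z) = 6·L_0 + (-1)·L_1
  6·L_0(z) = -(3/2)z + 9/2
  (-1)·L_1(z) = -(1/4)z - 1/4
Adding term by term: -(7/4)z + 17/4

q(z) = -(7/4)z + 17/4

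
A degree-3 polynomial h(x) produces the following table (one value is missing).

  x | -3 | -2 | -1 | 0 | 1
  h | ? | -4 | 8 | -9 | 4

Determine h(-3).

-104

The 4 known values determine h uniquely (degree ≤ 3).
L_0(-3) = (-2)·(-3)·(-4)/[(-1)·(-2)·(-3)] = 4
L_1(-3) = (-1)·(-3)·(-4)/[(1)·(-1)·(-2)] = -6
L_2(-3) = (-1)·(-2)·(-4)/[(2)·(1)·(-1)] = 4
L_3(-3) = (-1)·(-2)·(-3)/[(3)·(2)·(1)] = -1
Sum: (-4)·(4) + 8·(-6) + (-9)·(4) + 4·(-1) = -104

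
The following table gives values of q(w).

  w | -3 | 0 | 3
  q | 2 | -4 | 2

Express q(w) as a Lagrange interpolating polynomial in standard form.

L_0(w) = w(w - 3) / [18] = (1/18)w^2 - (1/6)w
L_1(w) = (w + 3)(w - 3) / [-9] = -(1/9)w^2 + 1
L_2(w) = (w + 3)w / [18] = (1/18)w^2 + (1/6)w
q(w) = 2·L_0 + (-4)·L_1 + 2·L_2
  2·L_0(w) = (1/9)w^2 - (1/3)w
  (-4)·L_1(w) = (4/9)w^2 - 4
  2·L_2(w) = (1/9)w^2 + (1/3)w
Adding term by term: (2/3)w^2 - 4

q(w) = (2/3)w^2 - 4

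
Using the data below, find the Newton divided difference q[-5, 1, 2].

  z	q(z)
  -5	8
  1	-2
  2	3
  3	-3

20/21

q[-5,1] = (-2 - 8) / (1 - (-5)) = -5/3
q[1,2] = (3 - (-2)) / (2 - 1) = 5
q[-5,1,2] = (5 - (-5/3)) / (2 - (-5)) = 20/21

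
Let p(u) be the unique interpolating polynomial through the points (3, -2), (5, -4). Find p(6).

-5

L_0(6) = (1)/[(-2)] = -1/2
L_1(6) = (3)/[(2)] = 3/2
Sum: (-2)·(-1/2) + (-4)·(3/2) = -5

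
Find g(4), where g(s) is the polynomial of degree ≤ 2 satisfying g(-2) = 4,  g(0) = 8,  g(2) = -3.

-29

Evaluate each Lagrange basis at s = 4:
L_0(4) = (4)·(2)/[(-2)·(-4)] = 1
L_1(4) = (6)·(2)/[(2)·(-2)] = -3
L_2(4) = (6)·(4)/[(4)·(2)] = 3
Sum: 4·(1) + 8·(-3) + (-3)·(3) = -29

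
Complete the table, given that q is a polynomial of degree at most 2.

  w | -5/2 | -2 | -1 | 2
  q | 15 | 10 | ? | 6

The 3 known values determine q uniquely (degree ≤ 2).
Evaluate each Lagrange basis at w = -1:
L_0(-1) = (1)·(-3)/[(-1/2)·(-9/2)] = -4/3
L_1(-1) = (3/2)·(-3)/[(1/2)·(-4)] = 9/4
L_2(-1) = (3/2)·(1)/[(9/2)·(4)] = 1/12
Sum: 15·(-4/3) + 10·(9/4) + 6·(1/12) = 3

3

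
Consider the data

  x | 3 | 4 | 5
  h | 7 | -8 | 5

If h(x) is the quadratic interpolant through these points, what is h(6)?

46

Evaluate each Lagrange basis at x = 6:
L_0(6) = (2)·(1)/[(-1)·(-2)] = 1
L_1(6) = (3)·(1)/[(1)·(-1)] = -3
L_2(6) = (3)·(2)/[(2)·(1)] = 3
Sum: 7·(1) + (-8)·(-3) + 5·(3) = 46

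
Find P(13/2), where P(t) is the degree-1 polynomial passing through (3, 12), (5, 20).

L_0(13/2) = (3/2)/[(-2)] = -3/4
L_1(13/2) = (7/2)/[(2)] = 7/4
Sum: 12·(-3/4) + 20·(7/4) = 26

26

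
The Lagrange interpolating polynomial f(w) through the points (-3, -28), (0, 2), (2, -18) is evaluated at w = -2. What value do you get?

-10

Evaluate each Lagrange basis at w = -2:
L_0(-2) = (-2)·(-4)/[(-3)·(-5)] = 8/15
L_1(-2) = (1)·(-4)/[(3)·(-2)] = 2/3
L_2(-2) = (1)·(-2)/[(5)·(2)] = -1/5
Sum: (-28)·(8/15) + 2·(2/3) + (-18)·(-1/5) = -10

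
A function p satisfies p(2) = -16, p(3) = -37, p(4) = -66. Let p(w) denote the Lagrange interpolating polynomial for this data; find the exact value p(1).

L_0(1) = (-2)·(-3)/[(-1)·(-2)] = 3
L_1(1) = (-1)·(-3)/[(1)·(-1)] = -3
L_2(1) = (-1)·(-2)/[(2)·(1)] = 1
Sum: (-16)·(3) + (-37)·(-3) + (-66)·(1) = -3

-3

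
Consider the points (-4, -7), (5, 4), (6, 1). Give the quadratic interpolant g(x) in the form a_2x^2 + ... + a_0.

g(x) = -(19/45)x^2 + (74/45)x + 19/3

Newton's divided differences:
g[-4,5] = (4 - (-7)) / (5 - (-4)) = 11/9
g[5,6] = (1 - 4) / (6 - 5) = -3
g[-4,5,6] = (-3 - 11/9) / (6 - (-4)) = -19/45
g(x) = -7 + (11/9)·(x + 4) + (-19/45)·(x + 4)(x - 5)
Expanding: g(x) = -(19/45)x^2 + (74/45)x + 19/3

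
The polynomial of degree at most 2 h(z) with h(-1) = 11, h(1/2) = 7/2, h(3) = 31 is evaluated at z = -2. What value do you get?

26

L_0(-2) = (-5/2)·(-5)/[(-3/2)·(-4)] = 25/12
L_1(-2) = (-1)·(-5)/[(3/2)·(-5/2)] = -4/3
L_2(-2) = (-1)·(-5/2)/[(4)·(5/2)] = 1/4
Sum: 11·(25/12) + 7/2·(-4/3) + 31·(1/4) = 26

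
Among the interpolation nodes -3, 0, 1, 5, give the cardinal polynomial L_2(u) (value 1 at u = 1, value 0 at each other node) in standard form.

L_2(u) = -(1/16)u^3 + (1/8)u^2 + (15/16)u

L_2(u) = (u + 3)u(u - 5) / [(4)·(1)·(-4)]
       = (u^3 - 2u^2 - 15u) / (-16)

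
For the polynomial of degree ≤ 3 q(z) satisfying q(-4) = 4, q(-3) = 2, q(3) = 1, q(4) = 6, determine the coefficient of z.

-59/84

Build the Lagrange basis polynomials:
L_0(z) = (z + 3)(z - 3)(z - 4) / [-56] = -(1/56)z^3 + (1/14)z^2 + (9/56)z - 9/14
L_1(z) = (z + 4)(z - 3)(z - 4) / [42] = (1/42)z^3 - (1/14)z^2 - (8/21)z + 8/7
L_2(z) = (z + 4)(z + 3)(z - 4) / [-42] = -(1/42)z^3 - (1/14)z^2 + (8/21)z + 8/7
L_3(z) = (z + 4)(z + 3)(z - 3) / [56] = (1/56)z^3 + (1/14)z^2 - (9/56)z - 9/14
q(z) = 4·L_0 + 2·L_1 + 1·L_2 + 6·L_3
Only the coefficient of z is needed; take it from each L_i and combine:
4·(9/56) + 2·(-8/21) + 1·(8/21) + 6·(-9/56) = -59/84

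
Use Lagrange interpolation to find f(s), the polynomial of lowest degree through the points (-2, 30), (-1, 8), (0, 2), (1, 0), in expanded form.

Build the Lagrange basis polynomials:
L_0(s) = (s + 1)s(s - 1) / [-6] = -(1/6)s^3 + (1/6)s
L_1(s) = (s + 2)s(s - 1) / [2] = (1/2)s^3 + (1/2)s^2 - s
L_2(s) = (s + 2)(s + 1)(s - 1) / [-2] = -(1/2)s^3 - s^2 + (1/2)s + 1
L_3(s) = (s + 2)(s + 1)s / [6] = (1/6)s^3 + (1/2)s^2 + (1/3)s
f(s) = 30·L_0 + 8·L_1 + 2·L_2 + 0·L_3
  30·L_0(s) = -5s^3 + 5s
  8·L_1(s) = 4s^3 + 4s^2 - 8s
  2·L_2(s) = -s^3 - 2s^2 + s + 2
  0·L_3(s) = 0
Adding term by term: -2s^3 + 2s^2 - 2s + 2

f(s) = -2s^3 + 2s^2 - 2s + 2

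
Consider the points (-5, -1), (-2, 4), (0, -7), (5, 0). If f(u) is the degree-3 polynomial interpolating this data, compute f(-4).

957/175

Evaluate each Lagrange basis at u = -4:
L_0(-4) = (-2)·(-4)·(-9)/[(-3)·(-5)·(-10)] = 12/25
L_1(-4) = (1)·(-4)·(-9)/[(3)·(-2)·(-7)] = 6/7
L_2(-4) = (1)·(-2)·(-9)/[(5)·(2)·(-5)] = -9/25
L_3(-4) = (1)·(-2)·(-4)/[(10)·(7)·(5)] = 4/175
Sum: (-1)·(12/25) + 4·(6/7) + (-7)·(-9/25) + 0 = 957/175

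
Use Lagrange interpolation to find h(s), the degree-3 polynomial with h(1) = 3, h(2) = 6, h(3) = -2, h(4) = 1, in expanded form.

L_0(s) = (s - 2)(s - 3)(s - 4) / [-6] = -(1/6)s^3 + (3/2)s^2 - (13/3)s + 4
L_1(s) = (s - 1)(s - 3)(s - 4) / [2] = (1/2)s^3 - 4s^2 + (19/2)s - 6
L_2(s) = (s - 1)(s - 2)(s - 4) / [-2] = -(1/2)s^3 + (7/2)s^2 - 7s + 4
L_3(s) = (s - 1)(s - 2)(s - 3) / [6] = (1/6)s^3 - s^2 + (11/6)s - 1
h(s) = 3·L_0 + 6·L_1 + (-2)·L_2 + 1·L_3
  3·L_0(s) = -(1/2)s^3 + (9/2)s^2 - 13s + 12
  6·L_1(s) = 3s^3 - 24s^2 + 57s - 36
  (-2)·L_2(s) = s^3 - 7s^2 + 14s - 8
  1·L_3(s) = (1/6)s^3 - s^2 + (11/6)s - 1
Adding term by term: (11/3)s^3 - (55/2)s^2 + (359/6)s - 33

h(s) = (11/3)s^3 - (55/2)s^2 + (359/6)s - 33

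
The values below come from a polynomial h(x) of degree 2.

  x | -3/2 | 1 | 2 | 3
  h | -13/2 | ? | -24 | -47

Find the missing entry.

The 3 known values determine h uniquely (degree ≤ 2).
Evaluate each Lagrange basis at x = 1:
L_0(1) = (-1)·(-2)/[(-7/2)·(-9/2)] = 8/63
L_1(1) = (5/2)·(-2)/[(7/2)·(-1)] = 10/7
L_2(1) = (5/2)·(-1)/[(9/2)·(1)] = -5/9
Sum: (-13/2)·(8/63) + (-24)·(10/7) + (-47)·(-5/9) = -9

-9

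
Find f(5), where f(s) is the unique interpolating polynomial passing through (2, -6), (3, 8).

L_0(5) = (2)/[(-1)] = -2
L_1(5) = (3)/[(1)] = 3
Sum: (-6)·(-2) + 8·(3) = 36

36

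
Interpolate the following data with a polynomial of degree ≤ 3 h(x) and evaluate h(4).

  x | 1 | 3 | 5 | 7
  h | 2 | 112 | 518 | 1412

Evaluate each Lagrange basis at x = 4:
L_0(4) = (1)·(-1)·(-3)/[(-2)·(-4)·(-6)] = -1/16
L_1(4) = (3)·(-1)·(-3)/[(2)·(-2)·(-4)] = 9/16
L_2(4) = (3)·(1)·(-3)/[(4)·(2)·(-2)] = 9/16
L_3(4) = (3)·(1)·(-1)/[(6)·(4)·(2)] = -1/16
Sum: 2·(-1/16) + 112·(9/16) + 518·(9/16) + 1412·(-1/16) = 266

266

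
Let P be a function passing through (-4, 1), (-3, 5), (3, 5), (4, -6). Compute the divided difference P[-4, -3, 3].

-4/7

P[-4,-3] = (5 - 1) / (-3 - (-4)) = 4
P[-3,3] = (5 - 5) / (3 - (-3)) = 0
P[-4,-3,3] = (0 - 4) / (3 - (-4)) = -4/7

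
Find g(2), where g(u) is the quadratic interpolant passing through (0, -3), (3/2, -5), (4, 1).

Using Newton's divided-difference form:
g[0,3/2] = (-5 - (-3)) / (3/2 - 0) = -4/3
g[3/2,4] = (1 - (-5)) / (4 - 3/2) = 12/5
g[0,3/2,4] = (12/5 - (-4/3)) / (4 - 0) = 14/15
g(2) = -3 + (-4/3)·(2) + (14/15)·(2)·(1/2) = -71/15

-71/15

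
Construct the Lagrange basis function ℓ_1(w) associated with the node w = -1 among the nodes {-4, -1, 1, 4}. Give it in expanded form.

ℓ_1(w) = (1/30)w^3 - (1/30)w^2 - (8/15)w + 8/15

ℓ_1(w) = (w + 4)(w - 1)(w - 4) / [(3)·(-2)·(-5)]
       = (w^3 - w^2 - 16w + 16) / (30)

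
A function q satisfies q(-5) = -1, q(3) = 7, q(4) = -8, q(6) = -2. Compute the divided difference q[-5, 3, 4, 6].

q[-5,3] = (7 - (-1)) / (3 - (-5)) = 1
q[3,4] = (-8 - 7) / (4 - 3) = -15
q[4,6] = (-2 - (-8)) / (6 - 4) = 3
q[-5,3,4] = (-15 - 1) / (4 - (-5)) = -16/9
q[3,4,6] = (3 - (-15)) / (6 - 3) = 6
q[-5,3,4,6] = (6 - (-16/9)) / (6 - (-5)) = 70/99

70/99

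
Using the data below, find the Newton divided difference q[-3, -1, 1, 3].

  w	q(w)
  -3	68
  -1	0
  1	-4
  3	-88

q[-3,-1] = (0 - 68) / (-1 - (-3)) = -34
q[-1,1] = (-4 - 0) / (1 - (-1)) = -2
q[1,3] = (-88 - (-4)) / (3 - 1) = -42
q[-3,-1,1] = (-2 - (-34)) / (1 - (-3)) = 8
q[-1,1,3] = (-42 - (-2)) / (3 - (-1)) = -10
q[-3,-1,1,3] = (-10 - 8) / (3 - (-3)) = -3

-3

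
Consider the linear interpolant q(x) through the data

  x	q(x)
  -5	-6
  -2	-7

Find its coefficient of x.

The leading coefficient equals the top divided difference q[-5,-2].
q[-5,-2] = (-7 - (-6)) / (-2 - (-5)) = -1/3

-1/3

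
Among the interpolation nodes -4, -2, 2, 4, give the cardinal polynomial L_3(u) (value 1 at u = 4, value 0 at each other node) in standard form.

L_3(u) = (u + 4)(u + 2)(u - 2) / [(8)·(6)·(2)]
       = (u^3 + 4u^2 - 4u - 16) / (96)

L_3(u) = (1/96)u^3 + (1/24)u^2 - (1/24)u - 1/6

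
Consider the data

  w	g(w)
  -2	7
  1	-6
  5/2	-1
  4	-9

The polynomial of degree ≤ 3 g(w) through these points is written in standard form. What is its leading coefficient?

The leading coefficient equals the top divided difference g[-2,1,5/2,4].
g[-2,1] = (-6 - 7) / (1 - (-2)) = -13/3
g[1,5/2] = (-1 - (-6)) / (5/2 - 1) = 10/3
g[5/2,4] = (-9 - (-1)) / (4 - 5/2) = -16/3
g[-2,1,5/2] = (10/3 - (-13/3)) / (5/2 - (-2)) = 46/27
g[1,5/2,4] = (-16/3 - 10/3) / (4 - 1) = -26/9
g[-2,1,5/2,4] = (-26/9 - 46/27) / (4 - (-2)) = -62/81

-62/81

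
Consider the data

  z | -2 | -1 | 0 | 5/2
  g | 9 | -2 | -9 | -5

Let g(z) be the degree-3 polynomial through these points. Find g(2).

-899/105

Using Newton's divided-difference form:
g[-2,-1] = (-2 - 9) / (-1 - (-2)) = -11
g[-1,0] = (-9 - (-2)) / (0 - (-1)) = -7
g[0,5/2] = (-5 - (-9)) / (5/2 - 0) = 8/5
g[-2,-1,0] = (-7 - (-11)) / (0 - (-2)) = 2
g[-1,0,5/2] = (8/5 - (-7)) / (5/2 - (-1)) = 86/35
g[-2,-1,0,5/2] = (86/35 - 2) / (5/2 - (-2)) = 32/315
g(2) = 9 + (-11)·(4) + 2·(4)·(3) + (32/315)·(4)·(3)·(2) = -899/105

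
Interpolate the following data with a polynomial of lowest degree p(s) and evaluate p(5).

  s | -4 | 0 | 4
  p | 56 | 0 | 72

110

Evaluate each Lagrange basis at s = 5:
L_0(5) = (5)·(1)/[(-4)·(-8)] = 5/32
L_1(5) = (9)·(1)/[(4)·(-4)] = -9/16
L_2(5) = (9)·(5)/[(8)·(4)] = 45/32
Sum: 56·(5/32) + 0 + 72·(45/32) = 110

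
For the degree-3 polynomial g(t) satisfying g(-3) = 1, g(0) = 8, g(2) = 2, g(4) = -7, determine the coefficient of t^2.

-271/280

Build the Lagrange basis polynomials:
L_0(t) = t(t - 2)(t - 4) / [-105] = -(1/105)t^3 + (2/35)t^2 - (8/105)t
L_1(t) = (t + 3)(t - 2)(t - 4) / [24] = (1/24)t^3 - (1/8)t^2 - (5/12)t + 1
L_2(t) = (t + 3)t(t - 4) / [-20] = -(1/20)t^3 + (1/20)t^2 + (3/5)t
L_3(t) = (t + 3)t(t - 2) / [56] = (1/56)t^3 + (1/56)t^2 - (3/28)t
g(t) = 1·L_0 + 8·L_1 + 2·L_2 + (-7)·L_3
Only the coefficient of t^2 is needed; take it from each L_i and combine:
1·(2/35) + 8·(-1/8) + 2·(1/20) + (-7)·(1/56) = -271/280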